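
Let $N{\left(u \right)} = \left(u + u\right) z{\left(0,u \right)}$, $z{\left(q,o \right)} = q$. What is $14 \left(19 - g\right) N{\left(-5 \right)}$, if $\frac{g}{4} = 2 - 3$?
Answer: $0$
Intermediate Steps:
$g = -4$ ($g = 4 \left(2 - 3\right) = 4 \left(-1\right) = -4$)
$N{\left(u \right)} = 0$ ($N{\left(u \right)} = \left(u + u\right) 0 = 2 u 0 = 0$)
$14 \left(19 - g\right) N{\left(-5 \right)} = 14 \left(19 - -4\right) 0 = 14 \left(19 + 4\right) 0 = 14 \cdot 23 \cdot 0 = 322 \cdot 0 = 0$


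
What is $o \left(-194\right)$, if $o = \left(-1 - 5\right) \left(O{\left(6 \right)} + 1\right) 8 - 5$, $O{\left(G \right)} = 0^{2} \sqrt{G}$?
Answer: $10282$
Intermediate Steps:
$O{\left(G \right)} = 0$ ($O{\left(G \right)} = 0 \sqrt{G} = 0$)
$o = -53$ ($o = \left(-1 - 5\right) \left(0 + 1\right) 8 - 5 = \left(-6\right) 1 \cdot 8 - 5 = \left(-6\right) 8 - 5 = -48 - 5 = -53$)
$o \left(-194\right) = \left(-53\right) \left(-194\right) = 10282$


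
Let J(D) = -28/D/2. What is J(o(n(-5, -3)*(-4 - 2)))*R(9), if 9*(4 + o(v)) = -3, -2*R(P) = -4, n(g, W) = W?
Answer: 84/13 ≈ 6.4615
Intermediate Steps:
R(P) = 2 (R(P) = -½*(-4) = 2)
o(v) = -13/3 (o(v) = -4 + (⅑)*(-3) = -4 - ⅓ = -13/3)
J(D) = -14/D (J(D) = -28/D*(½) = -14/D)
J(o(n(-5, -3)*(-4 - 2)))*R(9) = -14/(-13/3)*2 = -14*(-3/13)*2 = (42/13)*2 = 84/13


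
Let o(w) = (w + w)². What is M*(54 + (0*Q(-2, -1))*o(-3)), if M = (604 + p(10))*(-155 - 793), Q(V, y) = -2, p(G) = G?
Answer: -31431888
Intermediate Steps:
o(w) = 4*w² (o(w) = (2*w)² = 4*w²)
M = -582072 (M = (604 + 10)*(-155 - 793) = 614*(-948) = -582072)
M*(54 + (0*Q(-2, -1))*o(-3)) = -582072*(54 + (0*(-2))*(4*(-3)²)) = -582072*(54 + 0*(4*9)) = -582072*(54 + 0*36) = -582072*(54 + 0) = -582072*54 = -31431888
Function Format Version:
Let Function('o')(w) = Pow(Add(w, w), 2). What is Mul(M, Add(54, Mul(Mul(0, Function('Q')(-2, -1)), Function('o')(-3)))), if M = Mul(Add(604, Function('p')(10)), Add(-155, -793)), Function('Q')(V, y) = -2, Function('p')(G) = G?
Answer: -31431888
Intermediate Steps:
Function('o')(w) = Mul(4, Pow(w, 2)) (Function('o')(w) = Pow(Mul(2, w), 2) = Mul(4, Pow(w, 2)))
M = -582072 (M = Mul(Add(604, 10), Add(-155, -793)) = Mul(614, -948) = -582072)
Mul(M, Add(54, Mul(Mul(0, Function('Q')(-2, -1)), Function('o')(-3)))) = Mul(-582072, Add(54, Mul(Mul(0, -2), Mul(4, Pow(-3, 2))))) = Mul(-582072, Add(54, Mul(0, Mul(4, 9)))) = Mul(-582072, Add(54, Mul(0, 36))) = Mul(-582072, Add(54, 0)) = Mul(-582072, 54) = -31431888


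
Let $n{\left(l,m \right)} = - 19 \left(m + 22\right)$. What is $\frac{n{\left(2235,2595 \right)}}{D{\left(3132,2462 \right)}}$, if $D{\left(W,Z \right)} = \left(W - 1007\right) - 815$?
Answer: $- \frac{49723}{1310} \approx -37.956$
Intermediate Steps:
$D{\left(W,Z \right)} = -1822 + W$ ($D{\left(W,Z \right)} = \left(-1007 + W\right) - 815 = -1822 + W$)
$n{\left(l,m \right)} = -418 - 19 m$ ($n{\left(l,m \right)} = - 19 \left(22 + m\right) = -418 - 19 m$)
$\frac{n{\left(2235,2595 \right)}}{D{\left(3132,2462 \right)}} = \frac{-418 - 49305}{-1822 + 3132} = \frac{-418 - 49305}{1310} = \left(-49723\right) \frac{1}{1310} = - \frac{49723}{1310}$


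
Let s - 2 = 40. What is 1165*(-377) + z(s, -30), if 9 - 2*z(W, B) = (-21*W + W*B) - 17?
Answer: -438121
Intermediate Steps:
s = 42 (s = 2 + 40 = 42)
z(W, B) = 13 + 21*W/2 - B*W/2 (z(W, B) = 9/2 - ((-21*W + W*B) - 17)/2 = 9/2 - ((-21*W + B*W) - 17)/2 = 9/2 - (-17 - 21*W + B*W)/2 = 9/2 + (17/2 + 21*W/2 - B*W/2) = 13 + 21*W/2 - B*W/2)
1165*(-377) + z(s, -30) = 1165*(-377) + (13 + (21/2)*42 - ½*(-30)*42) = -439205 + (13 + 441 + 630) = -439205 + 1084 = -438121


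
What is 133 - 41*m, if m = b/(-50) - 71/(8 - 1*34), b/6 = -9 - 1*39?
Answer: -139829/650 ≈ -215.12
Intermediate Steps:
b = -288 (b = 6*(-9 - 1*39) = 6*(-9 - 39) = 6*(-48) = -288)
m = 5519/650 (m = -288/(-50) - 71/(8 - 1*34) = -288*(-1/50) - 71/(8 - 34) = 144/25 - 71/(-26) = 144/25 - 71*(-1/26) = 144/25 + 71/26 = 5519/650 ≈ 8.4908)
133 - 41*m = 133 - 41*5519/650 = 133 - 226279/650 = -139829/650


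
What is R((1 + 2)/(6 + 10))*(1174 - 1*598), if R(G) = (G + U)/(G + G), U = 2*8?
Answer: 24864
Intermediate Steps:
U = 16
R(G) = (16 + G)/(2*G) (R(G) = (G + 16)/(G + G) = (16 + G)/((2*G)) = (16 + G)*(1/(2*G)) = (16 + G)/(2*G))
R((1 + 2)/(6 + 10))*(1174 - 1*598) = ((16 + (1 + 2)/(6 + 10))/(2*(((1 + 2)/(6 + 10)))))*(1174 - 1*598) = ((16 + 3/16)/(2*((3/16))))*(1174 - 598) = ((16 + 3*(1/16))/(2*((3*(1/16)))))*576 = ((16 + 3/16)/(2*(3/16)))*576 = ((½)*(16/3)*(259/16))*576 = (259/6)*576 = 24864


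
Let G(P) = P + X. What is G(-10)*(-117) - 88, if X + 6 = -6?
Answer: 2486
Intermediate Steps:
X = -12 (X = -6 - 6 = -12)
G(P) = -12 + P (G(P) = P - 12 = -12 + P)
G(-10)*(-117) - 88 = (-12 - 10)*(-117) - 88 = -22*(-117) - 88 = 2574 - 88 = 2486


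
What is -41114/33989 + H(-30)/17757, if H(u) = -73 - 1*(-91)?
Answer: -81049944/67060297 ≈ -1.2086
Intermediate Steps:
H(u) = 18 (H(u) = -73 + 91 = 18)
-41114/33989 + H(-30)/17757 = -41114/33989 + 18/17757 = -41114*1/33989 + 18*(1/17757) = -41114/33989 + 2/1973 = -81049944/67060297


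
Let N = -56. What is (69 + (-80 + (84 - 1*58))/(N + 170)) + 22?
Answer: 1720/19 ≈ 90.526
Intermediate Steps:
(69 + (-80 + (84 - 1*58))/(N + 170)) + 22 = (69 + (-80 + (84 - 1*58))/(-56 + 170)) + 22 = (69 + (-80 + (84 - 58))/114) + 22 = (69 + (-80 + 26)*(1/114)) + 22 = (69 - 54*1/114) + 22 = (69 - 9/19) + 22 = 1302/19 + 22 = 1720/19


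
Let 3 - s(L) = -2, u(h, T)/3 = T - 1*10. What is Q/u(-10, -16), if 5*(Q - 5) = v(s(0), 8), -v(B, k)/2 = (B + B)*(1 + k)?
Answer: 31/78 ≈ 0.39744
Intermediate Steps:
u(h, T) = -30 + 3*T (u(h, T) = 3*(T - 1*10) = 3*(T - 10) = 3*(-10 + T) = -30 + 3*T)
s(L) = 5 (s(L) = 3 - 1*(-2) = 3 + 2 = 5)
v(B, k) = -4*B*(1 + k) (v(B, k) = -2*(B + B)*(1 + k) = -2*2*B*(1 + k) = -4*B*(1 + k))
Q = -31 (Q = 5 + (-4*5*(1 + 8))/5 = 5 + (-4*5*9)/5 = 5 + (⅕)*(-180) = 5 - 36 = -31)
Q/u(-10, -16) = -31/(-30 + 3*(-16)) = -31/(-30 - 48) = -31/(-78) = -31*(-1/78) = 31/78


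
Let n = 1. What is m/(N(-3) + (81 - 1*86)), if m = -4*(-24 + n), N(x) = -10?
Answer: -92/15 ≈ -6.1333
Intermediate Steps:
m = 92 (m = -4*(-24 + 1) = -4*(-23) = 92)
m/(N(-3) + (81 - 1*86)) = 92/(-10 + (81 - 1*86)) = 92/(-10 + (81 - 86)) = 92/(-10 - 5) = 92/(-15) = -1/15*92 = -92/15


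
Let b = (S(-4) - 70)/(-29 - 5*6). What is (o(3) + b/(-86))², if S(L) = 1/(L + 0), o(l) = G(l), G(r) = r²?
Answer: 33263558689/411927616 ≈ 80.751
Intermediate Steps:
o(l) = l²
S(L) = 1/L
b = 281/236 (b = (1/(-4) - 70)/(-29 - 5*6) = (-¼ - 70)/(-29 - 30) = -281/4/(-59) = -281/4*(-1/59) = 281/236 ≈ 1.1907)
(o(3) + b/(-86))² = (3² + (281/236)/(-86))² = (9 + (281/236)*(-1/86))² = (9 - 281/20296)² = (182383/20296)² = 33263558689/411927616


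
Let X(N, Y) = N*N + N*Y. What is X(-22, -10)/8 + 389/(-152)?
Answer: 12987/152 ≈ 85.441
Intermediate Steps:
X(N, Y) = N² + N*Y
X(-22, -10)/8 + 389/(-152) = -22*(-22 - 10)/8 + 389/(-152) = -22*(-32)*(⅛) + 389*(-1/152) = 704*(⅛) - 389/152 = 88 - 389/152 = 12987/152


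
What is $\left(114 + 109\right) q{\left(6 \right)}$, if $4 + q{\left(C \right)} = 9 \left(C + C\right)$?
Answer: $23192$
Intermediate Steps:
$q{\left(C \right)} = -4 + 18 C$ ($q{\left(C \right)} = -4 + 9 \left(C + C\right) = -4 + 9 \cdot 2 C = -4 + 18 C$)
$\left(114 + 109\right) q{\left(6 \right)} = \left(114 + 109\right) \left(-4 + 18 \cdot 6\right) = 223 \left(-4 + 108\right) = 223 \cdot 104 = 23192$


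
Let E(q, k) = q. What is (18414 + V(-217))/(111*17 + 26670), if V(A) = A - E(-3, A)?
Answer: 18200/28557 ≈ 0.63732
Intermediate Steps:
V(A) = 3 + A (V(A) = A - 1*(-3) = A + 3 = 3 + A)
(18414 + V(-217))/(111*17 + 26670) = (18414 + (3 - 217))/(111*17 + 26670) = (18414 - 214)/(1887 + 26670) = 18200/28557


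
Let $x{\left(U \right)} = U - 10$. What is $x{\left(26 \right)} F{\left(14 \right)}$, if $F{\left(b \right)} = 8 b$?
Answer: $1792$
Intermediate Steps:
$x{\left(U \right)} = -10 + U$ ($x{\left(U \right)} = U - 10 = -10 + U$)
$x{\left(26 \right)} F{\left(14 \right)} = \left(-10 + 26\right) 8 \cdot 14 = 16 \cdot 112 = 1792$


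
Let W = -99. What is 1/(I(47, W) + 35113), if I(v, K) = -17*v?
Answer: 1/34314 ≈ 2.9143e-5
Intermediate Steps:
1/(I(47, W) + 35113) = 1/(-17*47 + 35113) = 1/(-799 + 35113) = 1/34314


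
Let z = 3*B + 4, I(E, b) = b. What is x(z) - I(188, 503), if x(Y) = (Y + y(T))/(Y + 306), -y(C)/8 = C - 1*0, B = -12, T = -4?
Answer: -503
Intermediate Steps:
y(C) = -8*C (y(C) = -8*(C - 1*0) = -8*(C + 0) = -8*C)
z = -32 (z = 3*(-12) + 4 = -36 + 4 = -32)
x(Y) = (32 + Y)/(306 + Y) (x(Y) = (Y - 8*(-4))/(Y + 306) = (Y + 32)/(306 + Y) = (32 + Y)/(306 + Y))
x(z) - I(188, 503) = (32 - 32)/(306 - 32) - 1*503 = 0/274 - 503 = (1/274)*0 - 503 = 0 - 503 = -503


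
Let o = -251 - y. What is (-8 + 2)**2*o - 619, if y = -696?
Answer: 15401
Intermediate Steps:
o = 445 (o = -251 - 1*(-696) = -251 + 696 = 445)
(-8 + 2)**2*o - 619 = (-8 + 2)**2*445 - 619 = (-6)**2*445 - 619 = 36*445 - 619 = 16020 - 619 = 15401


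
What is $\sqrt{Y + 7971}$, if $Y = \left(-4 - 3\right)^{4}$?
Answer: $2 \sqrt{2593} \approx 101.84$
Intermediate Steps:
$Y = 2401$ ($Y = \left(-4 - 3\right)^{4} = \left(-7\right)^{4} = 2401$)
$\sqrt{Y + 7971} = \sqrt{2401 + 7971} = \sqrt{10372} = 2 \sqrt{2593}$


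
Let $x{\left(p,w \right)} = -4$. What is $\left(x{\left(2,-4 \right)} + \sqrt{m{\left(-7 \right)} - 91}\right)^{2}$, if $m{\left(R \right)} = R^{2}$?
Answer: $\left(4 - i \sqrt{42}\right)^{2} \approx -26.0 - 51.846 i$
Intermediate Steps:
$\left(x{\left(2,-4 \right)} + \sqrt{m{\left(-7 \right)} - 91}\right)^{2} = \left(-4 + \sqrt{\left(-7\right)^{2} - 91}\right)^{2} = \left(-4 + \sqrt{49 - 91}\right)^{2} = \left(-4 + \sqrt{-42}\right)^{2} = \left(-4 + i \sqrt{42}\right)^{2}$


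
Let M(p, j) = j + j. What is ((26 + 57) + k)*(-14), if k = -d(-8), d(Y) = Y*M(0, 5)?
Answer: -2282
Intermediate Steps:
M(p, j) = 2*j
d(Y) = 10*Y (d(Y) = Y*(2*5) = Y*10 = 10*Y)
k = 80 (k = -10*(-8) = -1*(-80) = 80)
((26 + 57) + k)*(-14) = ((26 + 57) + 80)*(-14) = (83 + 80)*(-14) = 163*(-14) = -2282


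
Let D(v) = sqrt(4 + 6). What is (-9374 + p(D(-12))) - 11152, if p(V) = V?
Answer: -20526 + sqrt(10) ≈ -20523.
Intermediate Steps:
D(v) = sqrt(10)
(-9374 + p(D(-12))) - 11152 = (-9374 + sqrt(10)) - 11152 = -20526 + sqrt(10)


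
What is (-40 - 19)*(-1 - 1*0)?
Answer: 59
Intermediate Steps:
(-40 - 19)*(-1 - 1*0) = -59*(-1 + 0) = -59*(-1) = 59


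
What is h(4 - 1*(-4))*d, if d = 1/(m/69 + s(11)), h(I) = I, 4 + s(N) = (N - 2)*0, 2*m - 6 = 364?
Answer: -552/91 ≈ -6.0659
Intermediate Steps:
m = 185 (m = 3 + (1/2)*364 = 3 + 182 = 185)
s(N) = -4 (s(N) = -4 + (N - 2)*0 = -4 + (-2 + N)*0 = -4 + 0 = -4)
d = -69/91 (d = 1/(185/69 - 4) = 1/(-91/69) = -69/91 ≈ -0.75824)
h(4 - 1*(-4))*d = (4 - 1*(-4))*(-69/91) = (4 + 4)*(-69/91) = 8*(-69/91) = -552/91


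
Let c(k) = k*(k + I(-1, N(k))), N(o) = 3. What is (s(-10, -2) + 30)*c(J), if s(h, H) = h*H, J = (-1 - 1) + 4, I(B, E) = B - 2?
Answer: -100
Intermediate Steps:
I(B, E) = -2 + B
J = 2 (J = -2 + 4 = 2)
c(k) = k*(-3 + k) (c(k) = k*(k + (-2 - 1)) = k*(k - 3) = k*(-3 + k))
s(h, H) = H*h
(s(-10, -2) + 30)*c(J) = (-2*(-10) + 30)*(2*(-3 + 2)) = (20 + 30)*(2*(-1)) = 50*(-2) = -100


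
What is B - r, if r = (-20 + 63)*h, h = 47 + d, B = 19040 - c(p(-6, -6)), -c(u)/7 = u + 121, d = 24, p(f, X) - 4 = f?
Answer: 16820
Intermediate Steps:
p(f, X) = 4 + f
c(u) = -847 - 7*u (c(u) = -7*(u + 121) = -7*(121 + u) = -847 - 7*u)
B = 19873 (B = 19040 - (-847 - 7*(4 - 6)) = 19040 - (-847 - 7*(-2)) = 19040 - (-847 + 14) = 19040 - 1*(-833) = 19040 + 833 = 19873)
h = 71 (h = 47 + 24 = 71)
r = 3053 (r = (-20 + 63)*71 = 43*71 = 3053)
B - r = 19873 - 1*3053 = 19873 - 3053 = 16820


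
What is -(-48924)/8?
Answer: 12231/2 ≈ 6115.5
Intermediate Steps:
-(-48924)/8 = -81*(-151/2) = 12231/2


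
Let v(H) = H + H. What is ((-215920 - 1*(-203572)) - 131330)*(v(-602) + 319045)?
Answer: -45666759198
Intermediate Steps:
v(H) = 2*H
((-215920 - 1*(-203572)) - 131330)*(v(-602) + 319045) = ((-215920 - 1*(-203572)) - 131330)*(2*(-602) + 319045) = ((-215920 + 203572) - 131330)*(-1204 + 319045) = (-12348 - 131330)*317841 = -143678*317841 = -45666759198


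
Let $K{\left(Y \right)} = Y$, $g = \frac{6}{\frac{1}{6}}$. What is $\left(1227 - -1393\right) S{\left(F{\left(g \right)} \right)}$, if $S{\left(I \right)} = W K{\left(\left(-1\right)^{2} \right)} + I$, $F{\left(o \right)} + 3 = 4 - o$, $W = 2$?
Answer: $-86460$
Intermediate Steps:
$g = 36$ ($g = 6 \frac{1}{\frac{1}{6}} = 6 \cdot 6 = 36$)
$F{\left(o \right)} = 1 - o$ ($F{\left(o \right)} = -3 - \left(-4 + o\right) = 1 - o$)
$S{\left(I \right)} = 2 + I$ ($S{\left(I \right)} = 2 \left(-1\right)^{2} + I = 2 \cdot 1 + I = 2 + I$)
$\left(1227 - -1393\right) S{\left(F{\left(g \right)} \right)} = \left(1227 - -1393\right) \left(2 + \left(1 - 36\right)\right) = \left(1227 + 1393\right) \left(2 + \left(1 - 36\right)\right) = 2620 \left(2 - 35\right) = 2620 \left(-33\right) = -86460$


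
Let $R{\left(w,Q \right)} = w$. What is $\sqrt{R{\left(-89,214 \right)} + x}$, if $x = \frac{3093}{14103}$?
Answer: $\frac{i \sqrt{1961999958}}{4701} \approx 9.4223 i$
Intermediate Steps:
$x = \frac{1031}{4701}$ ($x = 3093 \cdot \frac{1}{14103} = \frac{1031}{4701} \approx 0.21932$)
$\sqrt{R{\left(-89,214 \right)} + x} = \sqrt{-89 + \frac{1031}{4701}} = \sqrt{- \frac{417358}{4701}} = \frac{i \sqrt{1961999958}}{4701}$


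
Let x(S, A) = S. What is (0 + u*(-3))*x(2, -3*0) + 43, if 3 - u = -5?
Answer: -5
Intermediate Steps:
u = 8 (u = 3 - 1*(-5) = 3 + 5 = 8)
(0 + u*(-3))*x(2, -3*0) + 43 = (0 + 8*(-3))*2 + 43 = (0 - 24)*2 + 43 = -24*2 + 43 = -48 + 43 = -5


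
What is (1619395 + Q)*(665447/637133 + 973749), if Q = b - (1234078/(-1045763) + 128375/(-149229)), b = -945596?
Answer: 9319609774578408246125882720/14204258277324813 ≈ 6.5611e+11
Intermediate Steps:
Q = -147567659814333305/156058166727 (Q = -945596 - (1234078/(-1045763) + 128375/(-149229)) = -945596 - (1234078*(-1/1045763) + 128375*(-1/149229)) = -945596 - (-1234078/1045763 - 128375/149229) = -945596 - 1*(-318410050987/156058166727) = -945596 + 318410050987/156058166727 = -147567659814333305/156058166727 ≈ -9.4559e+5)
(1619395 + Q)*(665447/637133 + 973749) = (1619395 - 147567659814333305/156058166727)*(665447/637133 + 973749) = 105152155092536860*(665447*(1/637133) + 973749)/156058166727 = 105152155092536860*(665447/637133 + 973749)/156058166727 = (105152155092536860/156058166727)*(620408287064/637133) = 9319609774578408246125882720/14204258277324813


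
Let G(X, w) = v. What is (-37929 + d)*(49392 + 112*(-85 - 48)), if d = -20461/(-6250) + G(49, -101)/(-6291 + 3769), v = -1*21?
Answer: -5155462805115392/3940625 ≈ -1.3083e+9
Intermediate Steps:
v = -21
G(X, w) = -21
d = 12933473/3940625 (d = -20461/(-6250) - 21/(-6291 + 3769) = -20461*(-1/6250) - 21/(-2522) = 20461/6250 - 21*(-1/2522) = 20461/6250 + 21/2522 = 12933473/3940625 ≈ 3.2821)
(-37929 + d)*(49392 + 112*(-85 - 48)) = (-37929 + 12933473/3940625)*(49392 + 112*(-85 - 48)) = -149451032152*(49392 + 112*(-133))/3940625 = -149451032152*(49392 - 14896)/3940625 = -149451032152/3940625*34496 = -5155462805115392/3940625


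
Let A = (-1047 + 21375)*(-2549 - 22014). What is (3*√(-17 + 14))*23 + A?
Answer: -499316664 + 69*I*√3 ≈ -4.9932e+8 + 119.51*I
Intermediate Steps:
A = -499316664 (A = 20328*(-24563) = -499316664)
(3*√(-17 + 14))*23 + A = (3*√(-17 + 14))*23 - 499316664 = (3*√(-3))*23 - 499316664 = (3*(I*√3))*23 - 499316664 = (3*I*√3)*23 - 499316664 = 69*I*√3 - 499316664 = -499316664 + 69*I*√3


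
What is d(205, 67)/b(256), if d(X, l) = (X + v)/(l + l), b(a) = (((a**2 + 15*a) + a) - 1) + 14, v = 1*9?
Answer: 107/4666215 ≈ 2.2931e-5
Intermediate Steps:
v = 9
b(a) = 13 + a**2 + 16*a (b(a) = ((a**2 + 16*a) - 1) + 14 = (-1 + a**2 + 16*a) + 14 = 13 + a**2 + 16*a)
d(X, l) = (9 + X)/(2*l) (d(X, l) = (X + 9)/(l + l) = (9 + X)/((2*l)) = (9 + X)*(1/(2*l)) = (9 + X)/(2*l))
d(205, 67)/b(256) = ((1/2)*(9 + 205)/67)/(13 + 256**2 + 16*256) = ((1/2)*(1/67)*214)/(13 + 65536 + 4096) = (107/67)/69645 = (107/67)*(1/69645) = 107/4666215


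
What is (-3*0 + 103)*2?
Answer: 206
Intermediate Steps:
(-3*0 + 103)*2 = (0 + 103)*2 = 103*2 = 206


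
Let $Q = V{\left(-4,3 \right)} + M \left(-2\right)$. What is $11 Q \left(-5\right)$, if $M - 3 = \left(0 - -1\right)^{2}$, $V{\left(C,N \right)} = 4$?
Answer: $220$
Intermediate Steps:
$M = 4$ ($M = 3 + \left(0 - -1\right)^{2} = 3 + \left(0 + 1\right)^{2} = 3 + 1^{2} = 3 + 1 = 4$)
$Q = -4$ ($Q = 4 + 4 \left(-2\right) = 4 - 8 = -4$)
$11 Q \left(-5\right) = 11 \left(-4\right) \left(-5\right) = \left(-44\right) \left(-5\right) = 220$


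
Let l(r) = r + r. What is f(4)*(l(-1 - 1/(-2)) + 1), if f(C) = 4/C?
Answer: 0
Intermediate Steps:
l(r) = 2*r
f(4)*(l(-1 - 1/(-2)) + 1) = (4/4)*(2*(-1 - 1/(-2)) + 1) = (4*(¼))*(2*(-1 - 1*(-½)) + 1) = 1*(2*(-1 + ½) + 1) = 1*(2*(-½) + 1) = 1*(-1 + 1) = 1*0 = 0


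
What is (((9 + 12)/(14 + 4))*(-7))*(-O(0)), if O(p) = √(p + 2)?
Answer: 49*√2/6 ≈ 11.549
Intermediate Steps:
O(p) = √(2 + p)
(((9 + 12)/(14 + 4))*(-7))*(-O(0)) = (((9 + 12)/(14 + 4))*(-7))*(-√(2 + 0)) = ((21/18)*(-7))*(-√2) = ((21*(1/18))*(-7))*(-√2) = ((7/6)*(-7))*(-√2) = -(-49)*√2/6 = 49*√2/6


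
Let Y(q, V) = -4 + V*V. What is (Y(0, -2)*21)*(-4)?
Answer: 0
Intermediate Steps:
Y(q, V) = -4 + V**2
(Y(0, -2)*21)*(-4) = ((-4 + (-2)**2)*21)*(-4) = ((-4 + 4)*21)*(-4) = (0*21)*(-4) = 0*(-4) = 0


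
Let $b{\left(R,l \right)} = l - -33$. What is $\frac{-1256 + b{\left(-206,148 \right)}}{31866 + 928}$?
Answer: $- \frac{1075}{32794} \approx -0.03278$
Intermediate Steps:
$b{\left(R,l \right)} = 33 + l$ ($b{\left(R,l \right)} = l + 33 = 33 + l$)
$\frac{-1256 + b{\left(-206,148 \right)}}{31866 + 928} = \frac{-1256 + \left(33 + 148\right)}{31866 + 928} = \frac{-1256 + 181}{32794} = \left(-1075\right) \frac{1}{32794} = - \frac{1075}{32794}$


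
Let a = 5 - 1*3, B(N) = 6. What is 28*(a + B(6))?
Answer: 224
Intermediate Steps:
a = 2 (a = 5 - 3 = 2)
28*(a + B(6)) = 28*(2 + 6) = 28*8 = 224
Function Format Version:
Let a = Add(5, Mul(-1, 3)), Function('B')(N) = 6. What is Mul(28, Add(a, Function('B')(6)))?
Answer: 224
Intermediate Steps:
a = 2 (a = Add(5, -3) = 2)
Mul(28, Add(a, Function('B')(6))) = Mul(28, Add(2, 6)) = Mul(28, 8) = 224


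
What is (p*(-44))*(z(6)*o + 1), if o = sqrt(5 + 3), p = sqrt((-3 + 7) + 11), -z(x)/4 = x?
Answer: -44*sqrt(15) + 2112*sqrt(30) ≈ 11397.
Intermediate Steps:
z(x) = -4*x
p = sqrt(15) (p = sqrt(4 + 11) = sqrt(15) ≈ 3.8730)
o = 2*sqrt(2) (o = sqrt(8) = 2*sqrt(2) ≈ 2.8284)
(p*(-44))*(z(6)*o + 1) = (sqrt(15)*(-44))*((-4*6)*(2*sqrt(2)) + 1) = (-44*sqrt(15))*(-48*sqrt(2) + 1) = (-44*sqrt(15))*(1 - 48*sqrt(2)) = -44*sqrt(15)*(1 - 48*sqrt(2))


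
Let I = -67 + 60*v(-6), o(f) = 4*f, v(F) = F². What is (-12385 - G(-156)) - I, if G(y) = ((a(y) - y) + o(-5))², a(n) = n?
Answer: -14878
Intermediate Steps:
I = 2093 (I = -67 + 60*(-6)² = -67 + 60*36 = -67 + 2160 = 2093)
G(y) = 400 (G(y) = ((y - y) + 4*(-5))² = (0 - 20)² = (-20)² = 400)
(-12385 - G(-156)) - I = (-12385 - 1*400) - 1*2093 = (-12385 - 400) - 2093 = -12785 - 2093 = -14878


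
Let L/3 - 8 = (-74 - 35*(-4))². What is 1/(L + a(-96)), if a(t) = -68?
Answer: 1/13024 ≈ 7.6781e-5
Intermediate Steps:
L = 13092 (L = 24 + 3*(-74 - 35*(-4))² = 24 + 3*(-74 + 140)² = 24 + 3*66² = 24 + 3*4356 = 24 + 13068 = 13092)
1/(L + a(-96)) = 1/(13092 - 68) = 1/13024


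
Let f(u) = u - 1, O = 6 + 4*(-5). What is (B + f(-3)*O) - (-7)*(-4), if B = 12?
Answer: 40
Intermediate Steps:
O = -14 (O = 6 - 20 = -14)
f(u) = -1 + u
(B + f(-3)*O) - (-7)*(-4) = (12 + (-1 - 3)*(-14)) - (-7)*(-4) = (12 - 4*(-14)) - 1*28 = (12 + 56) - 28 = 68 - 28 = 40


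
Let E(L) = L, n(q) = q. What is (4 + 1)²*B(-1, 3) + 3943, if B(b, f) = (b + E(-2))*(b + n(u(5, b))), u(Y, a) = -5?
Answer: 4393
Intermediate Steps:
B(b, f) = (-5 + b)*(-2 + b) (B(b, f) = (b - 2)*(b - 5) = (-2 + b)*(-5 + b) = (-5 + b)*(-2 + b))
(4 + 1)²*B(-1, 3) + 3943 = (4 + 1)²*(10 + (-1)² - 7*(-1)) + 3943 = 5²*(10 + 1 + 7) + 3943 = 25*18 + 3943 = 450 + 3943 = 4393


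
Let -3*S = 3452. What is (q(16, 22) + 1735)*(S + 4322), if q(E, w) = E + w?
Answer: 5622774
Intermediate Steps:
S = -3452/3 (S = -⅓*3452 = -3452/3 ≈ -1150.7)
(q(16, 22) + 1735)*(S + 4322) = ((16 + 22) + 1735)*(-3452/3 + 4322) = (38 + 1735)*(9514/3) = 1773*(9514/3) = 5622774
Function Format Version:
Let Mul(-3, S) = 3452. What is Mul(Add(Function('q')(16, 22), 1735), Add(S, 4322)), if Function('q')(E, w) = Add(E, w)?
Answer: 5622774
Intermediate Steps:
S = Rational(-3452, 3) (S = Mul(Rational(-1, 3), 3452) = Rational(-3452, 3) ≈ -1150.7)
Mul(Add(Function('q')(16, 22), 1735), Add(S, 4322)) = Mul(Add(Add(16, 22), 1735), Add(Rational(-3452, 3), 4322)) = Mul(Add(38, 1735), Rational(9514, 3)) = Mul(1773, Rational(9514, 3)) = 5622774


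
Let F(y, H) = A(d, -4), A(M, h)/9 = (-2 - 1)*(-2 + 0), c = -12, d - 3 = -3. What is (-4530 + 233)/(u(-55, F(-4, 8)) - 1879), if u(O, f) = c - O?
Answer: 4297/1836 ≈ 2.3404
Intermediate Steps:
d = 0 (d = 3 - 3 = 0)
A(M, h) = 54 (A(M, h) = 9*((-2 - 1)*(-2 + 0)) = 9*(-3*(-2)) = 9*6 = 54)
F(y, H) = 54
u(O, f) = -12 - O
(-4530 + 233)/(u(-55, F(-4, 8)) - 1879) = (-4530 + 233)/((-12 - 1*(-55)) - 1879) = -4297/((-12 + 55) - 1879) = -4297/(43 - 1879) = -4297/(-1836) = -4297*(-1/1836) = 4297/1836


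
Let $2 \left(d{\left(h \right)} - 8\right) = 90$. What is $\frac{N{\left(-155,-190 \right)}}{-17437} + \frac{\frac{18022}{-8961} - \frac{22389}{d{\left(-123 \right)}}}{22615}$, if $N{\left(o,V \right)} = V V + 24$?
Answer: $- \frac{1477391663843}{706732124511} \approx -2.0905$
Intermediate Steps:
$N{\left(o,V \right)} = 24 + V^{2}$ ($N{\left(o,V \right)} = V^{2} + 24 = 24 + V^{2}$)
$d{\left(h \right)} = 53$ ($d{\left(h \right)} = 8 + \frac{1}{2} \cdot 90 = 8 + 45 = 53$)
$\frac{N{\left(-155,-190 \right)}}{-17437} + \frac{\frac{18022}{-8961} - \frac{22389}{d{\left(-123 \right)}}}{22615} = \frac{24 + \left(-190\right)^{2}}{-17437} + \frac{\frac{18022}{-8961} - \frac{22389}{53}}{22615} = \left(24 + 36100\right) \left(- \frac{1}{17437}\right) + \left(18022 \left(- \frac{1}{8961}\right) - \frac{22389}{53}\right) \frac{1}{22615} = 36124 \left(- \frac{1}{17437}\right) + \left(- \frac{18022}{8961} - \frac{22389}{53}\right) \frac{1}{22615} = - \frac{36124}{17437} - \frac{40316599}{2148121959} = - \frac{1477391663843}{706732124511}$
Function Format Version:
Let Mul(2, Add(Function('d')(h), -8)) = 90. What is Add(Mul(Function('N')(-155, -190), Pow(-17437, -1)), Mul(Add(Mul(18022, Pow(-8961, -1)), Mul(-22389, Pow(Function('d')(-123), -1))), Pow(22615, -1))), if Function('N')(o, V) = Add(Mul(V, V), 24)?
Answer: Rational(-1477391663843, 706732124511) ≈ -2.0905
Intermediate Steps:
Function('N')(o, V) = Add(24, Pow(V, 2)) (Function('N')(o, V) = Add(Pow(V, 2), 24) = Add(24, Pow(V, 2)))
Function('d')(h) = 53 (Function('d')(h) = Add(8, Mul(Rational(1, 2), 90)) = Add(8, 45) = 53)
Add(Mul(Function('N')(-155, -190), Pow(-17437, -1)), Mul(Add(Mul(18022, Pow(-8961, -1)), Mul(-22389, Pow(Function('d')(-123), -1))), Pow(22615, -1))) = Add(Mul(Add(24, Pow(-190, 2)), Pow(-17437, -1)), Mul(Add(Mul(18022, Pow(-8961, -1)), Mul(-22389, Pow(53, -1))), Pow(22615, -1))) = Add(Mul(Add(24, 36100), Rational(-1, 17437)), Mul(Add(Mul(18022, Rational(-1, 8961)), Mul(-22389, Rational(1, 53))), Rational(1, 22615))) = Add(Mul(36124, Rational(-1, 17437)), Mul(Add(Rational(-18022, 8961), Rational(-22389, 53)), Rational(1, 22615))) = Add(Rational(-36124, 17437), Mul(Rational(-201582995, 474933), Rational(1, 22615))) = Add(Rational(-36124, 17437), Rational(-40316599, 2148121959)) = Rational(-1477391663843, 706732124511)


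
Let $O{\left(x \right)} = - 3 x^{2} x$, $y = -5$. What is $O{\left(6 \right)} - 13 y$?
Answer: $-583$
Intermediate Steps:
$O{\left(x \right)} = - 3 x^{3}$
$O{\left(6 \right)} - 13 y = - 3 \cdot 6^{3} - -65 = \left(-3\right) 216 + 65 = -648 + 65 = -583$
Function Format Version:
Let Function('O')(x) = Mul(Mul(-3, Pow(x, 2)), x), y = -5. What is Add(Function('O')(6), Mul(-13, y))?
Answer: -583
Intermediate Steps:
Function('O')(x) = Mul(-3, Pow(x, 3))
Add(Function('O')(6), Mul(-13, y)) = Add(Mul(-3, Pow(6, 3)), Mul(-13, -5)) = Add(Mul(-3, 216), 65) = Add(-648, 65) = -583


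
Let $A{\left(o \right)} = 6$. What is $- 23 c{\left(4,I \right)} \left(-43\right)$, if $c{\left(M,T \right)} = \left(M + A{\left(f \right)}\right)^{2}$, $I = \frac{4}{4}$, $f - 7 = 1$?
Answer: $98900$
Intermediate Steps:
$f = 8$ ($f = 7 + 1 = 8$)
$I = 1$ ($I = 4 \cdot \frac{1}{4} = 1$)
$c{\left(M,T \right)} = \left(6 + M\right)^{2}$ ($c{\left(M,T \right)} = \left(M + 6\right)^{2} = \left(6 + M\right)^{2}$)
$- 23 c{\left(4,I \right)} \left(-43\right) = - 23 \left(6 + 4\right)^{2} \left(-43\right) = - 23 \cdot 10^{2} \left(-43\right) = \left(-23\right) 100 \left(-43\right) = \left(-2300\right) \left(-43\right) = 98900$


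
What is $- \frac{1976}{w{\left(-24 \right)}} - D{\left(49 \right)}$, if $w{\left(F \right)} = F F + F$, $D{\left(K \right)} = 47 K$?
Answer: $- \frac{159154}{69} \approx -2306.6$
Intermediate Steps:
$w{\left(F \right)} = F + F^{2}$ ($w{\left(F \right)} = F^{2} + F = F + F^{2}$)
$- \frac{1976}{w{\left(-24 \right)}} - D{\left(49 \right)} = - \frac{1976}{\left(-24\right) \left(1 - 24\right)} - 47 \cdot 49 = - \frac{1976}{\left(-24\right) \left(-23\right)} - 2303 = - \frac{1976}{552} - 2303 = \left(-1976\right) \frac{1}{552} - 2303 = - \frac{247}{69} - 2303 = - \frac{159154}{69}$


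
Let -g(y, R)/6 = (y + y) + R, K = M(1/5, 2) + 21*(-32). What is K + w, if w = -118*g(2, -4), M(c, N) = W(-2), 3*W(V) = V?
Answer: -2018/3 ≈ -672.67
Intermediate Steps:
W(V) = V/3
M(c, N) = -2/3 (M(c, N) = (1/3)*(-2) = -2/3)
K = -2018/3 (K = -2/3 + 21*(-32) = -2/3 - 672 = -2018/3 ≈ -672.67)
g(y, R) = -12*y - 6*R (g(y, R) = -6*((y + y) + R) = -6*(2*y + R) = -6*(R + 2*y) = -12*y - 6*R)
w = 0 (w = -118*(-12*2 - 6*(-4)) = -118*(-24 + 24) = -118*0 = 0)
K + w = -2018/3 + 0 = -2018/3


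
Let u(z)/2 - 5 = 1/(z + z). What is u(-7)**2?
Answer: 4761/49 ≈ 97.163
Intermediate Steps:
u(z) = 10 + 1/z (u(z) = 10 + 2/(z + z) = 10 + 2/((2*z)) = 10 + 2*(1/(2*z)) = 10 + 1/z)
u(-7)**2 = (10 + 1/(-7))**2 = (10 - 1/7)**2 = (69/7)**2 = 4761/49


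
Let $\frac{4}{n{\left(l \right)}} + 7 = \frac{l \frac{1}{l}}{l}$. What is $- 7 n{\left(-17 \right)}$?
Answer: $\frac{119}{30} \approx 3.9667$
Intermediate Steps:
$n{\left(l \right)} = \frac{4}{-7 + \frac{1}{l}}$ ($n{\left(l \right)} = \frac{4}{-7 + \frac{l \frac{1}{l}}{l}} = \frac{4}{-7 + 1 \frac{1}{l}} = \frac{4}{-7 + \frac{1}{l}}$)
$- 7 n{\left(-17 \right)} = - 7 \left(\left(-4\right) \left(-17\right) \frac{1}{-1 + 7 \left(-17\right)}\right) = - 7 \left(\left(-4\right) \left(-17\right) \frac{1}{-1 - 119}\right) = - 7 \left(\left(-4\right) \left(-17\right) \frac{1}{-120}\right) = - 7 \left(\left(-4\right) \left(-17\right) \left(- \frac{1}{120}\right)\right) = \left(-7\right) \left(- \frac{17}{30}\right) = \frac{119}{30}$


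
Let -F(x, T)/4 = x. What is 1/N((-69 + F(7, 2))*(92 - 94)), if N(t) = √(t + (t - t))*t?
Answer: √194/37636 ≈ 0.00037008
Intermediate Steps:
F(x, T) = -4*x
N(t) = t^(3/2) (N(t) = √(t + 0)*t = √t*t = t^(3/2))
1/N((-69 + F(7, 2))*(92 - 94)) = 1/(((-69 - 4*7)*(92 - 94))^(3/2)) = 1/(((-69 - 28)*(-2))^(3/2)) = 1/((-97*(-2))^(3/2)) = 1/(194^(3/2)) = 1/(194*√194) = √194/37636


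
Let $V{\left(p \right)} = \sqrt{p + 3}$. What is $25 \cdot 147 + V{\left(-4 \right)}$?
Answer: $3675 + i \approx 3675.0 + 1.0 i$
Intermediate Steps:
$V{\left(p \right)} = \sqrt{3 + p}$
$25 \cdot 147 + V{\left(-4 \right)} = 25 \cdot 147 + \sqrt{3 - 4} = 3675 + \sqrt{-1} = 3675 + i$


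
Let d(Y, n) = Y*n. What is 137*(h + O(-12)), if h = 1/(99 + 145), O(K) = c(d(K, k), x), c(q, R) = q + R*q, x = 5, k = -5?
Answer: 12034217/244 ≈ 49321.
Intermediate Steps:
O(K) = -30*K (O(K) = (K*(-5))*(1 + 5) = -5*K*6 = -30*K)
h = 1/244 ≈ 0.0040984
137*(h + O(-12)) = 137*(1/244 - 30*(-12)) = 137*(1/244 + 360) = 137*(87841/244) = 12034217/244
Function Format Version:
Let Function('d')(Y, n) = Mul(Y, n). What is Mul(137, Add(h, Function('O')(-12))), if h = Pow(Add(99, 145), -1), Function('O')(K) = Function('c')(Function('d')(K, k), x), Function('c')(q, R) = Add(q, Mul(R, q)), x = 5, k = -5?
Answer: Rational(12034217, 244) ≈ 49321.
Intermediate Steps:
Function('O')(K) = Mul(-30, K) (Function('O')(K) = Mul(Mul(K, -5), Add(1, 5)) = Mul(Mul(-5, K), 6) = Mul(-30, K))
h = Rational(1, 244) (h = Pow(244, -1) = Rational(1, 244) ≈ 0.0040984)
Mul(137, Add(h, Function('O')(-12))) = Mul(137, Add(Rational(1, 244), Mul(-30, -12))) = Mul(137, Add(Rational(1, 244), 360)) = Mul(137, Rational(87841, 244)) = Rational(12034217, 244)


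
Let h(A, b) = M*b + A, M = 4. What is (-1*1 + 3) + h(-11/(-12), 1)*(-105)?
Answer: -2057/4 ≈ -514.25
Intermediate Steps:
h(A, b) = A + 4*b (h(A, b) = 4*b + A = A + 4*b)
(-1*1 + 3) + h(-11/(-12), 1)*(-105) = (-1*1 + 3) + (-11/(-12) + 4*1)*(-105) = (-1 + 3) + (-11*(-1/12) + 4)*(-105) = 2 + (11/12 + 4)*(-105) = 2 + (59/12)*(-105) = 2 - 2065/4 = -2057/4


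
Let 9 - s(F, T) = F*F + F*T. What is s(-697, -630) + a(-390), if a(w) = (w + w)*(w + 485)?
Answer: -999010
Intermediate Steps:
a(w) = 2*w*(485 + w) (a(w) = (2*w)*(485 + w) = 2*w*(485 + w))
s(F, T) = 9 - F**2 - F*T (s(F, T) = 9 - (F*F + F*T) = 9 - (F**2 + F*T) = 9 + (-F**2 - F*T) = 9 - F**2 - F*T)
s(-697, -630) + a(-390) = (9 - 1*(-697)**2 - 1*(-697)*(-630)) + 2*(-390)*(485 - 390) = (9 - 1*485809 - 439110) + 2*(-390)*95 = (9 - 485809 - 439110) - 74100 = -924910 - 74100 = -999010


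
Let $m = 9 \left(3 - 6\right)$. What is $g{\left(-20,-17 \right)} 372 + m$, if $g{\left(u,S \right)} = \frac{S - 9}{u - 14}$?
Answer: $\frac{4377}{17} \approx 257.47$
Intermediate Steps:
$g{\left(u,S \right)} = \frac{-9 + S}{-14 + u}$
$m = -27$ ($m = 9 \left(-3\right) = -27$)
$g{\left(-20,-17 \right)} 372 + m = \frac{-9 - 17}{-14 - 20} \cdot 372 - 27 = \frac{1}{-34} \left(-26\right) 372 - 27 = \left(- \frac{1}{34}\right) \left(-26\right) 372 - 27 = \frac{13}{17} \cdot 372 - 27 = \frac{4836}{17} - 27 = \frac{4377}{17}$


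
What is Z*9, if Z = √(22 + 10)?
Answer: 36*√2 ≈ 50.912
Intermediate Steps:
Z = 4*√2 (Z = √32 = 4*√2 ≈ 5.6569)
Z*9 = (4*√2)*9 = 36*√2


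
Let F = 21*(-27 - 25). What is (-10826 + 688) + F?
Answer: -11230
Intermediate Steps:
F = -1092 (F = 21*(-52) = -1092)
(-10826 + 688) + F = (-10826 + 688) - 1092 = -10138 - 1092 = -11230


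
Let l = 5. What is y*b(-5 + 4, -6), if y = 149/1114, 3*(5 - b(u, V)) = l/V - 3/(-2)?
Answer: 6407/10026 ≈ 0.63904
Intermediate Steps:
b(u, V) = 9/2 - 5/(3*V) (b(u, V) = 5 - (5/V - 3/(-2))/3 = 5 - (5/V - 3*(-1/2))/3 = 5 - (5/V + 3/2)/3 = 5 - (3/2 + 5/V)/3 = 5 + (-1/2 - 5/(3*V)) = 9/2 - 5/(3*V))
y = 149/1114 (y = 149*(1/1114) = 149/1114 ≈ 0.13375)
y*b(-5 + 4, -6) = 149*((1/6)*(-10 + 27*(-6))/(-6))/1114 = 149*((1/6)*(-1/6)*(-10 - 162))/1114 = 149*((1/6)*(-1/6)*(-172))/1114 = (149/1114)*(43/9) = 6407/10026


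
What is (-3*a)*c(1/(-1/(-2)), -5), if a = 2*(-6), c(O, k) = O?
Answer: 72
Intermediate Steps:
a = -12
(-3*a)*c(1/(-1/(-2)), -5) = (-3*(-12))/((-1/(-2))) = 36/((-1*(-1/2))) = 36/(1/2) = 36*2 = 72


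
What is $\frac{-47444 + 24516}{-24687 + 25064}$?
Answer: $- \frac{22928}{377} \approx -60.817$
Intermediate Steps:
$\frac{-47444 + 24516}{-24687 + 25064} = - \frac{22928}{377}$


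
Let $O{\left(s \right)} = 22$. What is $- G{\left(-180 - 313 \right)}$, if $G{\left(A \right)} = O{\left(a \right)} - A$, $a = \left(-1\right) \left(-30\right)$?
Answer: $-515$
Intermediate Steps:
$a = 30$
$G{\left(A \right)} = 22 - A$
$- G{\left(-180 - 313 \right)} = - (22 - \left(-180 - 313\right)) = - (22 - -493) = - (22 + 493) = \left(-1\right) 515 = -515$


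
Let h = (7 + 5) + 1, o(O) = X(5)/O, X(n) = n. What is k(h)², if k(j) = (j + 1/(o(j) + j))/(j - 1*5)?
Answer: 5175625/1937664 ≈ 2.6711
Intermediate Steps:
o(O) = 5/O
h = 13 (h = 12 + 1 = 13)
k(j) = (j + 1/(j + 5/j))/(-5 + j) (k(j) = (j + 1/(5/j + j))/(j - 1*5) = (j + 1/(j + 5/j))/(j - 5) = (j + 1/(j + 5/j))/(-5 + j))
k(h)² = (13*(6 + 13²)/(-25 + 13*(5 + 13² - 5*13)))² = (13*(6 + 169)/(-25 + 13*(5 + 169 - 65)))² = (13*175/(-25 + 13*109))² = (13*175/(-25 + 1417))² = (13*175/1392)² = (13*(1/1392)*175)² = (2275/1392)² = 5175625/1937664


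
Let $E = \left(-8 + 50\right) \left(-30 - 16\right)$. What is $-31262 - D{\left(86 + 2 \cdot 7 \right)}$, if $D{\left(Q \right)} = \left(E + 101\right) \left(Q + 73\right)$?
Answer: $285501$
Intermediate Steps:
$E = -1932$ ($E = 42 \left(-46\right) = -1932$)
$D{\left(Q \right)} = -133663 - 1831 Q$ ($D{\left(Q \right)} = \left(-1932 + 101\right) \left(Q + 73\right) = - 1831 \left(73 + Q\right) = -133663 - 1831 Q$)
$-31262 - D{\left(86 + 2 \cdot 7 \right)} = -31262 - \left(-133663 - 1831 \left(86 + 2 \cdot 7\right)\right) = -31262 - \left(-133663 - 1831 \left(86 + 14\right)\right) = -31262 - \left(-133663 - 183100\right) = -31262 - -316763 = -31262 + 316763 = 285501$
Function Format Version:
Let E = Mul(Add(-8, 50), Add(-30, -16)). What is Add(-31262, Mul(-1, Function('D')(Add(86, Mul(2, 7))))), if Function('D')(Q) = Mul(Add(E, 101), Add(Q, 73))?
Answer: 285501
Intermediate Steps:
E = -1932 (E = Mul(42, -46) = -1932)
Function('D')(Q) = Add(-133663, Mul(-1831, Q)) (Function('D')(Q) = Mul(Add(-1932, 101), Add(Q, 73)) = Mul(-1831, Add(73, Q)) = Add(-133663, Mul(-1831, Q)))
Add(-31262, Mul(-1, Function('D')(Add(86, Mul(2, 7))))) = Add(-31262, Mul(-1, Add(-133663, Mul(-1831, Add(86, Mul(2, 7)))))) = Add(-31262, Mul(-1, Add(-133663, Mul(-1831, Add(86, 14))))) = Add(-31262, Mul(-1, Add(-133663, Mul(-1831, 100)))) = Add(-31262, Mul(-1, Add(-133663, -183100))) = Add(-31262, Mul(-1, -316763)) = Add(-31262, 316763) = 285501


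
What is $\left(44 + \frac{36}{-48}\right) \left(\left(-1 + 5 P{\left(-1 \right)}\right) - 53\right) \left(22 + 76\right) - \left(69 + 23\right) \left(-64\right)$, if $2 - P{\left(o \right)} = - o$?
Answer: $- \frac{403597}{2} \approx -2.018 \cdot 10^{5}$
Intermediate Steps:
$P{\left(o \right)} = 2 + o$ ($P{\left(o \right)} = 2 - - o = 2 + o$)
$\left(44 + \frac{36}{-48}\right) \left(\left(-1 + 5 P{\left(-1 \right)}\right) - 53\right) \left(22 + 76\right) - \left(69 + 23\right) \left(-64\right) = \left(44 + \frac{36}{-48}\right) \left(\left(-1 + 5 \left(2 - 1\right)\right) - 53\right) \left(22 + 76\right) - \left(69 + 23\right) \left(-64\right) = \left(44 + 36 \left(- \frac{1}{48}\right)\right) \left(\left(-1 + 5 \cdot 1\right) - 53\right) 98 - 92 \left(-64\right) = \left(44 - \frac{3}{4}\right) \left(\left(-1 + 5\right) - 53\right) 98 - -5888 = \frac{173 \left(4 - 53\right)}{4} \cdot 98 + 5888 = \frac{173}{4} \left(-49\right) 98 + 5888 = \left(- \frac{8477}{4}\right) 98 + 5888 = - \frac{415373}{2} + 5888 = - \frac{403597}{2}$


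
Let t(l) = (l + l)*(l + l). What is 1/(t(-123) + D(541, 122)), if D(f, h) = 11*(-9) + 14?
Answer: 1/60431 ≈ 1.6548e-5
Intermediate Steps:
t(l) = 4*l² (t(l) = (2*l)*(2*l) = 4*l²)
D(f, h) = -85 (D(f, h) = -99 + 14 = -85)
1/(t(-123) + D(541, 122)) = 1/(4*(-123)² - 85) = 1/(4*15129 - 85) = 1/(60516 - 85) = 1/60431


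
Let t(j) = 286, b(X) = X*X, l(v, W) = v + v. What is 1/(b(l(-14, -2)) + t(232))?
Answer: 1/1070 ≈ 0.00093458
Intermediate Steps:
l(v, W) = 2*v
b(X) = X²
1/(b(l(-14, -2)) + t(232)) = 1/((2*(-14))² + 286) = 1/((-28)² + 286) = 1/(784 + 286) = 1/1070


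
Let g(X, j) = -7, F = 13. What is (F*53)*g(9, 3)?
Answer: -4823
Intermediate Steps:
(F*53)*g(9, 3) = (13*53)*(-7) = 689*(-7) = -4823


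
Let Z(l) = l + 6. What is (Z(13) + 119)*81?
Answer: 11178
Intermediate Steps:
Z(l) = 6 + l
(Z(13) + 119)*81 = ((6 + 13) + 119)*81 = (19 + 119)*81 = 138*81 = 11178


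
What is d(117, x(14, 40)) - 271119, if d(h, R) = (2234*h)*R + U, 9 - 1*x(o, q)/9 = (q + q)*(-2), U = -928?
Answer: 397283891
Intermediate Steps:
x(o, q) = 81 + 36*q (x(o, q) = 81 - 9*(q + q)*(-2) = 81 - 9*2*q*(-2) = 81 - (-36)*q = 81 + 36*q)
d(h, R) = -928 + 2234*R*h (d(h, R) = (2234*h)*R - 928 = 2234*R*h - 928 = -928 + 2234*R*h)
d(117, x(14, 40)) - 271119 = (-928 + 2234*(81 + 36*40)*117) - 271119 = (-928 + 2234*(81 + 1440)*117) - 271119 = (-928 + 2234*1521*117) - 271119 = (-928 + 397555938) - 271119 = 397555010 - 271119 = 397283891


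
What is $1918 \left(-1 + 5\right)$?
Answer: $7672$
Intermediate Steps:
$1918 \left(-1 + 5\right) = 1918 \cdot 4 = 7672$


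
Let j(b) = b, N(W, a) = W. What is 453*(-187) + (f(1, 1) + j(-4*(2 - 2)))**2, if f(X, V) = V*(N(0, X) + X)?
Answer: -84710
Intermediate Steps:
f(X, V) = V*X (f(X, V) = V*(0 + X) = V*X)
453*(-187) + (f(1, 1) + j(-4*(2 - 2)))**2 = 453*(-187) + (1*1 - 4*(2 - 2))**2 = -84711 + (1 - 4*0)**2 = -84711 + (1 + 0)**2 = -84711 + 1**2 = -84711 + 1 = -84710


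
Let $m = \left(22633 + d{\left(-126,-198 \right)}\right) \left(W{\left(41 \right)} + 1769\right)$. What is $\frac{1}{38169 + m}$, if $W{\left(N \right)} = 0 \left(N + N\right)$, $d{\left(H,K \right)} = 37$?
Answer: $\frac{1}{40141399} \approx 2.4912 \cdot 10^{-8}$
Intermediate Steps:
$W{\left(N \right)} = 0$ ($W{\left(N \right)} = 0 \cdot 2 N = 0$)
$m = 40103230$ ($m = \left(22633 + 37\right) \left(0 + 1769\right) = 22670 \cdot 1769 = 40103230$)
$\frac{1}{38169 + m} = \frac{1}{38169 + 40103230} = \frac{1}{40141399}$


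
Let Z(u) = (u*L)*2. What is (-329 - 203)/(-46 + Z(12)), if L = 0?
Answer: 266/23 ≈ 11.565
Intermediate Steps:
Z(u) = 0 (Z(u) = (u*0)*2 = 0*2 = 0)
(-329 - 203)/(-46 + Z(12)) = (-329 - 203)/(-46 + 0) = -532/(-46) = -532*(-1/46) = 266/23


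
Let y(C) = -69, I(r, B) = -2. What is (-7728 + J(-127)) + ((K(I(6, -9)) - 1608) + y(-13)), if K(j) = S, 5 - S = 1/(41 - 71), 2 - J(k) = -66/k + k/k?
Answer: -35812043/3810 ≈ -9399.5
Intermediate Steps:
J(k) = 1 + 66/k (J(k) = 2 - (-66/k + k/k) = 2 - (-66/k + 1) = 2 - (1 - 66/k) = 2 + (-1 + 66/k) = 1 + 66/k)
S = 151/30 (S = 5 - 1/(41 - 71) = 5 - 1/(-30) = 5 - 1*(-1/30) = 5 + 1/30 = 151/30 ≈ 5.0333)
K(j) = 151/30
(-7728 + J(-127)) + ((K(I(6, -9)) - 1608) + y(-13)) = (-7728 + (66 - 127)/(-127)) + ((151/30 - 1608) - 69) = (-7728 - 1/127*(-61)) + (-48089/30 - 69) = (-7728 + 61/127) - 50159/30 = -981395/127 - 50159/30 = -35812043/3810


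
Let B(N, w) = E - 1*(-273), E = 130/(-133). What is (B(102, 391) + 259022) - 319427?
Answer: -7997686/133 ≈ -60133.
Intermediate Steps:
E = -130/133 (E = 130*(-1/133) = -130/133 ≈ -0.97744)
B(N, w) = 36179/133 (B(N, w) = -130/133 - 1*(-273) = -130/133 + 273 = 36179/133)
(B(102, 391) + 259022) - 319427 = (36179/133 + 259022) - 319427 = 34486105/133 - 319427 = -7997686/133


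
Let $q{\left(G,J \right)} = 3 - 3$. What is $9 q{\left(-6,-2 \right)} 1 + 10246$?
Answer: $10246$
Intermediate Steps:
$q{\left(G,J \right)} = 0$ ($q{\left(G,J \right)} = 3 - 3 = 0$)
$9 q{\left(-6,-2 \right)} 1 + 10246 = 9 \cdot 0 \cdot 1 + 10246 = 0 \cdot 1 + 10246 = 0 + 10246 = 10246$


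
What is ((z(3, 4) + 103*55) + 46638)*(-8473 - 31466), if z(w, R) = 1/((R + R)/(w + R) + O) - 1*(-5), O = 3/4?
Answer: -110724966528/53 ≈ -2.0892e+9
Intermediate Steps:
O = ¾ (O = 3*(¼) = ¾ ≈ 0.75000)
z(w, R) = 5 + 1/(¾ + 2*R/(R + w)) (z(w, R) = 1/((R + R)/(w + R) + ¾) - 1*(-5) = 1/((2*R)/(R + w) + ¾) + 5 = 1/(2*R/(R + w) + ¾) + 5 = 1/(¾ + 2*R/(R + w)) + 5 = 5 + 1/(¾ + 2*R/(R + w)))
((z(3, 4) + 103*55) + 46638)*(-8473 - 31466) = (((19*3 + 59*4)/(3*3 + 11*4) + 103*55) + 46638)*(-8473 - 31466) = (((57 + 236)/(9 + 44) + 5665) + 46638)*(-39939) = ((293/53 + 5665) + 46638)*(-39939) = (300538/53 + 46638)*(-39939) = (2772352/53)*(-39939) = -110724966528/53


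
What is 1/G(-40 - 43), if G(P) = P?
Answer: -1/83 ≈ -0.012048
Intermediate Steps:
1/G(-40 - 43) = 1/(-40 - 43) = 1/(-83) = -1/83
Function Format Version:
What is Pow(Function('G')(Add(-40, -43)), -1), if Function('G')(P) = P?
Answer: Rational(-1, 83) ≈ -0.012048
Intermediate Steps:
Pow(Function('G')(Add(-40, -43)), -1) = Pow(Add(-40, -43), -1) = Pow(-83, -1) = Rational(-1, 83)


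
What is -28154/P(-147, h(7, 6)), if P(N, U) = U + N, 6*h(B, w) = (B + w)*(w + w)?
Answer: 28154/121 ≈ 232.68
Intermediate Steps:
h(B, w) = w*(B + w)/3 (h(B, w) = ((B + w)*(w + w))/6 = ((B + w)*(2*w))/6 = (2*w*(B + w))/6 = w*(B + w)/3)
P(N, U) = N + U
-28154/P(-147, h(7, 6)) = -28154/(-147 + (1/3)*6*(7 + 6)) = -28154/(-147 + (1/3)*6*13) = -28154/(-147 + 26) = -28154/(-121) = -28154*(-1/121) = 28154/121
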